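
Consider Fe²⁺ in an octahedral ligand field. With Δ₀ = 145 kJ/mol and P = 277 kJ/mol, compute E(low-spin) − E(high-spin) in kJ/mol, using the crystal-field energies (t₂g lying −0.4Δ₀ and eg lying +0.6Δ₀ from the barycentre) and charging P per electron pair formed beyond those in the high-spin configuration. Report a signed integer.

264

Fe sits in group 8; removing 2 electrons leaves Fe²⁺ with 8 − 2 = 6 d electrons.
High-spin d⁶ fills as t₂g⁴ eg² with CFSE 4(−0.4) + 2(+0.6) = -0.4Δ₀ = -58 kJ/mol.
Low-spin: t₂g⁶ eg⁰, orbital CFSE = -2.4Δ₀ = -348 kJ/mol; plus 2 excess pairs × P = +554 kJ/mol; total 206 kJ/mol.
The difference is 206 − (-58) = 264 kJ/mol, so high-spin lies lower.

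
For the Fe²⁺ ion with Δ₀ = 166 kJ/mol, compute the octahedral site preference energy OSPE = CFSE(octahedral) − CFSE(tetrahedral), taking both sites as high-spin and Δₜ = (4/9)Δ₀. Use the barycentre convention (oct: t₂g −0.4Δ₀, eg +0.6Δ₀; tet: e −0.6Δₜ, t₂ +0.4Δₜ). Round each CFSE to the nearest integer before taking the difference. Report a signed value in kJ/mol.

Fe sits in group 8; removing 2 electrons leaves Fe²⁺ with 8 − 2 = 6 d electrons.
Octahedral high-spin t₂g⁴ eg²: CFSE = -0.4 × 166 = -66 kJ/mol.
Tetrahedral e³ t₂³ gives -0.6Δₜ = -0.6 × (4/9) × 166 = -44 kJ/mol.
OSPE = -66 − (-44) = -22 kJ/mol.

-22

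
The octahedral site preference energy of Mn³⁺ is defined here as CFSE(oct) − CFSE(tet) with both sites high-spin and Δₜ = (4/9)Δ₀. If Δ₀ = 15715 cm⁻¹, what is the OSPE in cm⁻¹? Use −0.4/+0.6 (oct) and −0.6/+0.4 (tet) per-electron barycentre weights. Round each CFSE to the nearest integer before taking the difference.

Group 7 minus oxidation state +3 gives a d⁴ configuration for Mn³⁺.
Octahedral high-spin t₂g³ eg¹: CFSE = -0.6 × 15715 = -9429 cm⁻¹.
Tetrahedral: e² t₂², CFSE = 2(−0.6) + 2(+0.4) = -0.4Δₜ = -0.4 × (4/9) × 15715 = -2794 cm⁻¹.
OSPE = -9429 − (-2794) = -6635 cm⁻¹.

-6635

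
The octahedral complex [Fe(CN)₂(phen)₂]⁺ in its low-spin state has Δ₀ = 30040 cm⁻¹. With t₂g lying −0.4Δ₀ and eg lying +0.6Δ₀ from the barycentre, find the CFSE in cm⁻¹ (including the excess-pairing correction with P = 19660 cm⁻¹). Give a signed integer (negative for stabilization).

Ligand charges: 2×(-1) from CN⁻ and 2×(+0) from phen sum to -2; with overall charge +1, Fe is +3.
Fe³⁺: group 8, so d-count = 8 − 3 = 5.
Electron filling gives t₂g⁵ eg⁰.
CFSE(orbital) = 5×(-0.4Δ₀) + 0×(0.6Δ₀) = -2.0Δ₀; with Δ₀ = 30040 cm⁻¹ that is -60080 cm⁻¹.
Pairing penalty: 2 pairs vs 0 in the high-spin reference → 2 extra × P = 39320 cm⁻¹.
Combining: -60080 + 39320 = -20760 cm⁻¹.

-20760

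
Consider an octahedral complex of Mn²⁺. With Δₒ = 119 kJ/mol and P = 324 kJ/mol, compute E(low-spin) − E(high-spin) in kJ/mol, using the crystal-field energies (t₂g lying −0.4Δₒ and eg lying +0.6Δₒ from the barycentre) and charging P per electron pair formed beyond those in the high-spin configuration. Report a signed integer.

Mn²⁺: group 7, so d-count = 7 − 2 = 5.
In the high-spin limit (t₂g³ eg²) the orbital term is 0.0Δₒ = 0 kJ/mol, with no excess pairing.
Low-spin t₂g⁵ eg⁰ gives -2.0Δₒ = -238 kJ/mol, but forming 2 extra pairs costs 2P = 648 kJ/mol, so E(LS) = -238 + 648 = 410 kJ/mol.
The difference is 410 − (0) = 410 kJ/mol, so high-spin lies lower.

410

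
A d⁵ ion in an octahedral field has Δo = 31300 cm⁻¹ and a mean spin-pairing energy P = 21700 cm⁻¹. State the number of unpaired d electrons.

Since Δo = 31300 cm⁻¹ > P = 21700 cm⁻¹, the complex adopts the low-spin configuration.
That gives t2g^5 e_g^0.
Unpaired electrons: 1.

1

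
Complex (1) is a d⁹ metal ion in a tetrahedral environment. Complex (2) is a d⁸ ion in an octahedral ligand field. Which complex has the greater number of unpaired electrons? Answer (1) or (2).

(2)

(1): Tetrahedral fields are weak (Δₜ ≈ 4/9 Δₒ), so electrons fill high-spin; e⁴ t₂⁵ → 1 unpaired.
(2): For octahedral d⁸ the high- and low-spin configurations coincide; t₂g⁶ eg² → 2 unpaired.
So (2) has more unpaired electrons.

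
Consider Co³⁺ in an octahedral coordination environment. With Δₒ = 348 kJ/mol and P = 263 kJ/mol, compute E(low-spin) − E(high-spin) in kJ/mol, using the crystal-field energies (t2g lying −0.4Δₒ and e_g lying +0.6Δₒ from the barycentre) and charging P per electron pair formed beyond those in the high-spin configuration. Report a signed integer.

-170

Co³⁺: group 9, so d-count = 9 − 3 = 6.
In the high-spin limit (t2g^4 e_g^2) the orbital term is -0.4Δₒ = -139 kJ/mol, with no excess pairing.
Low-spin: t2g^6 e_g^0, orbital CFSE = -2.4Δₒ = -835 kJ/mol; plus 2 excess pairs × P = +526 kJ/mol; total -309 kJ/mol.
The difference is -309 − (-139) = -170 kJ/mol, so low-spin lies lower.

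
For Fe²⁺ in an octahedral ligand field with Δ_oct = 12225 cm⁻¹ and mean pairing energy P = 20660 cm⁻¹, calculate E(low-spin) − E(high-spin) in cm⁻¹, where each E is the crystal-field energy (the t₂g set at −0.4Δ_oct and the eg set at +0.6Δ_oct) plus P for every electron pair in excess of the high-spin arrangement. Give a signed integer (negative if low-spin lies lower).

Group 8 minus oxidation state +2 gives a d⁶ configuration for Fe²⁺.
High-spin: t₂g⁴ eg², CFSE = -0.4Δ_oct = -4890 cm⁻¹.
Low-spin: t₂g⁶ eg⁰, orbital CFSE = -2.4Δ_oct = -29340 cm⁻¹; plus 2 excess pairs × P = +41320 cm⁻¹; total 11980 cm⁻¹.
The difference is 11980 − (-4890) = 16870 cm⁻¹, so high-spin lies lower.

16870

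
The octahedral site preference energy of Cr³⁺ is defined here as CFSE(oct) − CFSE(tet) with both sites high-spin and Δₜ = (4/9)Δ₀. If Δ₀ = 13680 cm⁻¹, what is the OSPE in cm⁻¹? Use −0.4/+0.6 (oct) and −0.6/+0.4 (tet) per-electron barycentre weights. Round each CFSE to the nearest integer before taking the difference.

Cr is in group 6, so Cr³⁺ is d³ (6 − 3 = 3).
In an octahedral site d³ (HS) is t₂g³ eg⁰, giving CFSE(oct) = -1.2Δ₀ = -16416 cm⁻¹.
In a tetrahedral site the filling is e² t₂¹: CFSE(tet) = -0.8Δₜ = -0.8 × (4/9)(13680) = -4864 cm⁻¹.
OSPE = CFSE(oct) − CFSE(tet) = -16416 − (-4864) = -11552 cm⁻¹.

-11552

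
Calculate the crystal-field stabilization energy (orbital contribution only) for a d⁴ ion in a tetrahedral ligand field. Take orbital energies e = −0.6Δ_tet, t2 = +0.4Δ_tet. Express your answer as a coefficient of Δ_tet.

Tetrahedral splitting is small, so the complex is high-spin.
Configuration: e^2 t2^2.
CFSE = 2(-0.6Δ_tet) + 2(0.4Δ_tet) = -1.2Δ_tet + 0.8Δ_tet = -0.4Δ_tet.

-0.4 Δ_tet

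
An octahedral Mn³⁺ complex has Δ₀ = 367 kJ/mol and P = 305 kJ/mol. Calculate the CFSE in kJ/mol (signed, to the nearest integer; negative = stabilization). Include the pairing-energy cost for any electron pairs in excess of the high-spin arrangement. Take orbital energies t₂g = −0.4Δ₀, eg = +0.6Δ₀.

-282

Mn is in group 7, so Mn³⁺ is d⁴ (7 − 3 = 4).
Since Δ₀ = 367 kJ/mol > P = 305 kJ/mol, the complex adopts the low-spin configuration.
That gives t₂g⁴ eg⁰.
Orbital CFSE = -1.6Δ₀ = -1.6 × 367 = -587 kJ/mol.
Excess pairs vs high-spin: 1 − 0 = 1; pairing cost = +305 kJ/mol.
Net CFSE = -587 + 305 = -282 kJ/mol.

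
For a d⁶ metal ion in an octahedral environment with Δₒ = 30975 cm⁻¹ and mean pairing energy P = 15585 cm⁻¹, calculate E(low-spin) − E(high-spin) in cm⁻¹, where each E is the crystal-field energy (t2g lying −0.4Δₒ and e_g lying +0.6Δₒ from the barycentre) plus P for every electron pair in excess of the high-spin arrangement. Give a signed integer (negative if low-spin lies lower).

High-spin: t2g^4 e_g^2, CFSE = -0.4Δₒ = -12390 cm⁻¹.
For low-spin the configuration is t2g^6 e_g^0: orbital energy -2.4 × 30975 = -74340 cm⁻¹, and 2 additional pairs relative to high-spin add 31170 cm⁻¹, giving -43170 cm⁻¹.
E(LS) − E(HS) = -43170 − (-12390) = -30780 cm⁻¹.

-30780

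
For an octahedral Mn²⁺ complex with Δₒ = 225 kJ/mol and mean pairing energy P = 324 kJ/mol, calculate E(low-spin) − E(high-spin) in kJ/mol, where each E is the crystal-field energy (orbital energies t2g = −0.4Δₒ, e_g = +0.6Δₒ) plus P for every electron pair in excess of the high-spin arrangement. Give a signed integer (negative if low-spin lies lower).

Mn is in group 7, so Mn²⁺ is d⁵ (7 − 2 = 5).
In the high-spin limit (t2g^3 e_g^2) the orbital term is 0.0Δₒ = 0 kJ/mol, with no excess pairing.
Low-spin t2g^5 e_g^0 gives -2.0Δₒ = -450 kJ/mol, but forming 2 extra pairs costs 2P = 648 kJ/mol, so E(LS) = -450 + 648 = 198 kJ/mol.
E(LS) − E(HS) = 198 − (0) = 198 kJ/mol.

198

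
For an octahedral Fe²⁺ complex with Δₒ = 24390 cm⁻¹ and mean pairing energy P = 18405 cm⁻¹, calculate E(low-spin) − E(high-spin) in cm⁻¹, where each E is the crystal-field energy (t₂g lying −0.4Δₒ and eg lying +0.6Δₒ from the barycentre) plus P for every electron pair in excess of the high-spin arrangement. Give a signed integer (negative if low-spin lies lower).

Group 8 minus oxidation state +2 gives a d⁶ configuration for Fe²⁺.
High-spin d⁶ fills as t₂g⁴ eg² with CFSE 4(−0.4) + 2(+0.6) = -0.4Δₒ = -9756 cm⁻¹.
Low-spin t₂g⁶ eg⁰ gives -2.4Δₒ = -58536 cm⁻¹, but forming 2 extra pairs costs 2P = 36810 cm⁻¹, so E(LS) = -58536 + 36810 = -21726 cm⁻¹.
E(LS) − E(HS) = -21726 − (-9756) = -11970 cm⁻¹.

-11970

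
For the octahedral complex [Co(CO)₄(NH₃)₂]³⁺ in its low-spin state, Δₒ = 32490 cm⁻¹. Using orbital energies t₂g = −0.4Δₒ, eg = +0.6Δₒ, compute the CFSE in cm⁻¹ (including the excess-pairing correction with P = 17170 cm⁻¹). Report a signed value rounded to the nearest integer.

-43636

Ligand charges: 4×(+0) from CO and 2×(+0) from NH₃ sum to +0; with overall charge +3, Co is +3.
Co is in group 9, so Co³⁺ is d⁶ (9 − 3 = 6).
The d⁶ electrons fill as t₂g⁶ eg⁰.
The orbital stabilization is -2.4Δₒ = -2.4 × 32490 = -77976 cm⁻¹.
Relative to high-spin t₂g⁴ eg² (1 paired), the low-spin configuration has 2 additional pairs, contributing +2 × 17170 = +34340 cm⁻¹.
Net CFSE = -77976 + 34340 = -43636 cm⁻¹.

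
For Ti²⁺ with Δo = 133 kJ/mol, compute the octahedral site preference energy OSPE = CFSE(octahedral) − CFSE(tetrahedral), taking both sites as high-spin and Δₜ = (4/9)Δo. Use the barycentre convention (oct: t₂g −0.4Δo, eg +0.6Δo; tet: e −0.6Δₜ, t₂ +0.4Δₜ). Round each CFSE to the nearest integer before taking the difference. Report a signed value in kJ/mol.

-35

Group 4 minus oxidation state +2 gives a d² configuration for Ti²⁺.
Octahedral (high-spin): t2g^2 e_g^0, CFSE = 2(−0.4) + 0(+0.6) = -0.8Δo = -0.8 × 133 = -106 kJ/mol.
Tetrahedral: e^2 t2^0, CFSE = 2(−0.6) + 0(+0.4) = -1.2Δₜ = -1.2 × (4/9) × 133 = -71 kJ/mol.
Subtracting, OSPE = -106 − (-71) = -35 kJ/mol.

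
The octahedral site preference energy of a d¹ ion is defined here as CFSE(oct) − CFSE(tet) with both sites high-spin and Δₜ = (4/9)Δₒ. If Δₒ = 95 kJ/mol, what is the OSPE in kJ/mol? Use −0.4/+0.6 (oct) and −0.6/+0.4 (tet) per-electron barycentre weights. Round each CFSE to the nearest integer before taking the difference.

-13

Octahedral high-spin t2g^1 e_g^0: CFSE = -0.4 × 95 = -38 kJ/mol.
In a tetrahedral site the filling is e^1 t2^0: CFSE(tet) = -0.6Δₜ = -0.6 × (4/9)(95) = -25 kJ/mol.
OSPE = -38 − (-25) = -13 kJ/mol.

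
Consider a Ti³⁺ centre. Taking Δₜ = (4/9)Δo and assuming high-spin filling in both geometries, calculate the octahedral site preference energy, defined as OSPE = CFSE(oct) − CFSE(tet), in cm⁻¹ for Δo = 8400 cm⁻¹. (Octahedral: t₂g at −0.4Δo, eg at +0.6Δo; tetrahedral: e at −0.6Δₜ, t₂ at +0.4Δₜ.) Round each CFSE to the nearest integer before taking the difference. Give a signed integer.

-1120

Ti sits in group 4; removing 3 electrons leaves Ti³⁺ with 4 − 3 = 1 d electrons.
Octahedral (high-spin): t₂g¹ eg⁰, CFSE = 1(−0.4) + 0(+0.6) = -0.4Δo = -0.4 × 8400 = -3360 cm⁻¹.
Tetrahedral: e¹ t₂⁰, CFSE = 1(−0.6) + 0(+0.4) = -0.6Δₜ = -0.6 × (4/9) × 8400 = -2240 cm⁻¹.
OSPE = CFSE(oct) − CFSE(tet) = -3360 − (-2240) = -1120 cm⁻¹.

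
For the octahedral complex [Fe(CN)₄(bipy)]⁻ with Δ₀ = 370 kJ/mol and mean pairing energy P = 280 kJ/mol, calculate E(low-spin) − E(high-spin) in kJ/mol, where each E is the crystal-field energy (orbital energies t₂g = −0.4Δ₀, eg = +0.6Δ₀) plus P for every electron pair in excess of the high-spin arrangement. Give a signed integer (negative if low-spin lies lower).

-180

Ligand charges: 4×(-1) from CN⁻ and 1×(+0) from bipy sum to -4; with overall charge -1, Fe is +3.
Group 8 minus oxidation state +3 gives a d⁵ configuration for Fe³⁺.
High-spin d⁵ fills as t₂g³ eg² with CFSE 3(−0.4) + 2(+0.6) = 0.0Δ₀ = 0 kJ/mol.
Low-spin: t₂g⁵ eg⁰, orbital CFSE = -2.0Δ₀ = -740 kJ/mol; plus 2 excess pairs × P = +560 kJ/mol; total -180 kJ/mol.
E(LS) − E(HS) = -180 − (0) = -180 kJ/mol.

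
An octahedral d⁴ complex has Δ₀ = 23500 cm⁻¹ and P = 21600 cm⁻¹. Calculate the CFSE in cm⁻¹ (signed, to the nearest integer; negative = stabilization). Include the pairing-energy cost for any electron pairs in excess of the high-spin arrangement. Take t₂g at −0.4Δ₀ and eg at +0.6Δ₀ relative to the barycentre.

-16000

Δ₀ > P, so pairing is preferred: the ground state is low-spin.
That gives t₂g⁴ eg⁰.
Orbital CFSE = -1.6Δ₀ = -1.6 × 23500 = -37600 cm⁻¹.
Excess pairs vs high-spin: 1 − 0 = 1; pairing cost = +21600 cm⁻¹.
Net CFSE = -37600 + 21600 = -16000 cm⁻¹.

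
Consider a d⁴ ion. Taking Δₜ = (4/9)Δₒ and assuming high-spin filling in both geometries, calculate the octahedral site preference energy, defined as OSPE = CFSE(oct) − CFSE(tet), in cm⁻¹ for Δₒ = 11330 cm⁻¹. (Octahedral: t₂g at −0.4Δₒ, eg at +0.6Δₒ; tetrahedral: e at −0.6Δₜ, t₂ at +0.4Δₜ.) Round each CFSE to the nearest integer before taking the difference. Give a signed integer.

In an octahedral site d⁴ (HS) is t2g^3 e_g^1, giving CFSE(oct) = -0.6Δₒ = -6798 cm⁻¹.
Tetrahedral e^2 t2^2 gives -0.4Δₜ = -0.4 × (4/9) × 11330 = -2014 cm⁻¹.
OSPE = CFSE(oct) − CFSE(tet) = -6798 − (-2014) = -4784 cm⁻¹.

-4784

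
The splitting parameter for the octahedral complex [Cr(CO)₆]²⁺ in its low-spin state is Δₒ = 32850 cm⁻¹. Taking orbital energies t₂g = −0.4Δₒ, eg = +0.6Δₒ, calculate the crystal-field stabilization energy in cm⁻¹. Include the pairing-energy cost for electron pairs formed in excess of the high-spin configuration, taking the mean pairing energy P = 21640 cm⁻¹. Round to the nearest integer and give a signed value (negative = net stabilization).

-30920

CO is neutral, so the +2 overall charge sits on Cr: oxidation state +2.
Cr sits in group 6; removing 2 electrons leaves Cr²⁺ with 6 − 2 = 4 d electrons.
Electron filling gives t₂g⁴ eg⁰.
CFSE(orbital) = 4×(-0.4Δₒ) + 0×(0.6Δₒ) = -1.6Δₒ; with Δₒ = 32850 cm⁻¹ that is -52560 cm⁻¹.
High-spin d⁴ would be t₂g³ eg¹ with 0 pairs; low-spin has 1, so 1 excess pair costs +1P = +21640 cm⁻¹.
Combining: -52560 + 21640 = -30920 cm⁻¹.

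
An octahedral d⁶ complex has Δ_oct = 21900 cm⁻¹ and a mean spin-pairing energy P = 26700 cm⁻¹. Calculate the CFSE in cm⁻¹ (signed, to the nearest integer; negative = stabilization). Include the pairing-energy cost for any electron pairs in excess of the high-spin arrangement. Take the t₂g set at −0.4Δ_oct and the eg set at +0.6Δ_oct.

-8760

Since Δ_oct = 21900 cm⁻¹ < P = 26700 cm⁻¹, the complex adopts the high-spin configuration.
Configuration: t₂g⁴ eg².
Orbital CFSE = -0.4Δ_oct = -0.4 × 21900 = -8760 cm⁻¹.
High-spin has no excess pairs, so no pairing correction applies.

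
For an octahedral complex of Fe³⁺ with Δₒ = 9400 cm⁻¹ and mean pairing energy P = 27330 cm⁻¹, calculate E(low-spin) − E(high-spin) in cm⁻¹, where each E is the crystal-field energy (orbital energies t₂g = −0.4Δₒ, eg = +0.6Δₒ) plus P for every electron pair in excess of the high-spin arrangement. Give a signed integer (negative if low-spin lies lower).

35860

Fe is in group 8, so Fe³⁺ is d⁵ (8 − 3 = 5).
High-spin: t₂g³ eg², CFSE = 0.0Δₒ = 0 cm⁻¹.
Low-spin t₂g⁵ eg⁰ gives -2.0Δₒ = -18800 cm⁻¹, but forming 2 extra pairs costs 2P = 54660 cm⁻¹, so E(LS) = -18800 + 54660 = 35860 cm⁻¹.
E(LS) − E(HS) = 35860 − (0) = 35860 cm⁻¹.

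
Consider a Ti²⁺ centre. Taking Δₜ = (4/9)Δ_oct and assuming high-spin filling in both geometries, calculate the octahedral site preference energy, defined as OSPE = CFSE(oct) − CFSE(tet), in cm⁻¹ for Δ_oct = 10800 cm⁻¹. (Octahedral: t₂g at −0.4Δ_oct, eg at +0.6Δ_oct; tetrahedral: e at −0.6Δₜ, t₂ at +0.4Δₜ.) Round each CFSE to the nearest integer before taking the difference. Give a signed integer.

Group 4 minus oxidation state +2 gives a d² configuration for Ti²⁺.
In an octahedral site d² (HS) is t₂g² eg⁰, giving CFSE(oct) = -0.8Δ_oct = -8640 cm⁻¹.
Tetrahedral e² t₂⁰ gives -1.2Δₜ = -1.2 × (4/9) × 10800 = -5760 cm⁻¹.
OSPE = CFSE(oct) − CFSE(tet) = -8640 − (-5760) = -2880 cm⁻¹.

-2880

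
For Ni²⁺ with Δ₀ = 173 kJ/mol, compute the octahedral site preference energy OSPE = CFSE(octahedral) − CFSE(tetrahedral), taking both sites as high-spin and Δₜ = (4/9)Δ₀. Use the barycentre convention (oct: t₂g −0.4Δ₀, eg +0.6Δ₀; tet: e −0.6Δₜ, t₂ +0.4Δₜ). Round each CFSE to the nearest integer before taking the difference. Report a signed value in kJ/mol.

Ni sits in group 10; removing 2 electrons leaves Ni²⁺ with 10 − 2 = 8 d electrons.
In an octahedral site d⁸ (HS) is t2g^6 e_g^2, giving CFSE(oct) = -1.2Δ₀ = -208 kJ/mol.
Tetrahedral: e^4 t2^4, CFSE = 4(−0.6) + 4(+0.4) = -0.8Δₜ = -0.8 × (4/9) × 173 = -62 kJ/mol.
Subtracting, OSPE = -208 − (-62) = -146 kJ/mol.

-146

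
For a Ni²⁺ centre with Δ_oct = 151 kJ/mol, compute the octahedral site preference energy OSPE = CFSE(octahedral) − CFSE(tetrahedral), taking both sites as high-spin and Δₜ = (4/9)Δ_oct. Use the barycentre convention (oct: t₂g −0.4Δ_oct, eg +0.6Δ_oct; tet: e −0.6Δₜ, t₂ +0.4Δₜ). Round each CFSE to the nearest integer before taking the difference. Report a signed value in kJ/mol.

-127

Ni sits in group 10; removing 2 electrons leaves Ni²⁺ with 10 − 2 = 8 d electrons.
Octahedral high-spin t₂g⁶ eg²: CFSE = -1.2 × 151 = -181 kJ/mol.
In a tetrahedral site the filling is e⁴ t₂⁴: CFSE(tet) = -0.8Δₜ = -0.8 × (4/9)(151) = -54 kJ/mol.
OSPE = CFSE(oct) − CFSE(tet) = -181 − (-54) = -127 kJ/mol.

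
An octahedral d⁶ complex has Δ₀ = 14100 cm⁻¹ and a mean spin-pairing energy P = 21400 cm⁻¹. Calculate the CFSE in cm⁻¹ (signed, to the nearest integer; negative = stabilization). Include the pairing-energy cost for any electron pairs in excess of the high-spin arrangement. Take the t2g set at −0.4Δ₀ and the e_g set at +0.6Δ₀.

Here Δ₀ < P (14100 < 21400), so the high-spin state is favoured.
That gives t2g^4 e_g^2.
Orbital CFSE = -0.4Δ₀ = -0.4 × 14100 = -5640 cm⁻¹.
High-spin has no excess pairs, so no pairing correction applies.

-5640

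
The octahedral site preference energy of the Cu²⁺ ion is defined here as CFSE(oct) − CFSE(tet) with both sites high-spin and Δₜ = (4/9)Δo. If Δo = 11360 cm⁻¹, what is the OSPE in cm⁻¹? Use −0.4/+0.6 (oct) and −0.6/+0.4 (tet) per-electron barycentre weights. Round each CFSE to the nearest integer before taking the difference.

-4796

Group 11 minus oxidation state +2 gives a d⁹ configuration for Cu²⁺.
Octahedral high-spin t₂g⁶ eg³: CFSE = -0.6 × 11360 = -6816 cm⁻¹.
Tetrahedral e⁴ t₂⁵ gives -0.4Δₜ = -0.4 × (4/9) × 11360 = -2020 cm⁻¹.
Subtracting, OSPE = -6816 − (-2020) = -4796 cm⁻¹.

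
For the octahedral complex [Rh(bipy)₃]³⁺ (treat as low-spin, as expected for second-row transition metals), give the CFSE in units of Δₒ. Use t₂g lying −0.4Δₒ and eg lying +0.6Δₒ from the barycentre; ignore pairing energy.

bipy is neutral, so the +3 overall charge sits on Rh: oxidation state +3.
Rh³⁺: group 9, so d-count = 9 − 3 = 6.
Configuration: t₂g⁶ eg⁰.
CFSE = 6(-0.4Δₒ) + 0(0.6Δₒ) = -2.4Δₒ + 0.0Δₒ = -2.4Δₒ.

-2.4 Δₒ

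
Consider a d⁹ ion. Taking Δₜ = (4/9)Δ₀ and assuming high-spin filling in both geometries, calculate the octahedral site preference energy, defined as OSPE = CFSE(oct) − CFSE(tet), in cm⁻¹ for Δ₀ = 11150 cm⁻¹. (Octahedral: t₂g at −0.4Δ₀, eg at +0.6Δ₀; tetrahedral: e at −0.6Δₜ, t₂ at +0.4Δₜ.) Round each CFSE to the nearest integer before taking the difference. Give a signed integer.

-4708

Octahedral (high-spin): t2g^6 e_g^3, CFSE = 6(−0.4) + 3(+0.6) = -0.6Δ₀ = -0.6 × 11150 = -6690 cm⁻¹.
Tetrahedral e^4 t2^5 gives -0.4Δₜ = -0.4 × (4/9) × 11150 = -1982 cm⁻¹.
Subtracting, OSPE = -6690 − (-1982) = -4708 cm⁻¹.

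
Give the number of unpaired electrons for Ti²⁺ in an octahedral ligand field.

2

Ti²⁺: group 4, so d-count = 4 − 2 = 2.
For octahedral d² the high- and low-spin configurations coincide.
Configuration: t2g^2 e_g^0, giving 2 unpaired electrons.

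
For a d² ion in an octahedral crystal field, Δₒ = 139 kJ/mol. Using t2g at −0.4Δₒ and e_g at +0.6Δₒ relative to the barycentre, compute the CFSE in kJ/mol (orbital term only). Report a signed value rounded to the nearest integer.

For octahedral d² the high- and low-spin configurations coincide.
Configuration: t2g^2 e_g^0.
Orbital CFSE = 2(-0.4) + 0(0.6) = -0.8Δₒ = -0.8 × 139 = -111 kJ/mol.

-111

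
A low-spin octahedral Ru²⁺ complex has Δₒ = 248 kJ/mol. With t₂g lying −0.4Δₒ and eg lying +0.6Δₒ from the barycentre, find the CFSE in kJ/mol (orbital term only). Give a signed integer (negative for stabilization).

Ru²⁺: group 8, so d-count = 8 − 2 = 6.
The d⁶ electrons fill as t₂g⁶ eg⁰.
CFSE(orbital) = 6×(-0.4Δₒ) + 0×(0.6Δₒ) = -2.4Δₒ; with Δₒ = 248 kJ/mol that is -595 kJ/mol.

-595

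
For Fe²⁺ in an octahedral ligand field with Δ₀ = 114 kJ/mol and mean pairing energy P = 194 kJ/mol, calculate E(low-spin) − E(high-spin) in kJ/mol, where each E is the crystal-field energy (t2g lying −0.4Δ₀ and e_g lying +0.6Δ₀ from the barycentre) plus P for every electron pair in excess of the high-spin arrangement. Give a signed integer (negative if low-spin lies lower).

Fe is in group 8, so Fe²⁺ is d⁶ (8 − 2 = 6).
High-spin d⁶ fills as t2g^4 e_g^2 with CFSE 4(−0.4) + 2(+0.6) = -0.4Δ₀ = -46 kJ/mol.
Low-spin t2g^6 e_g^0 gives -2.4Δ₀ = -274 kJ/mol, but forming 2 extra pairs costs 2P = 388 kJ/mol, so E(LS) = -274 + 388 = 114 kJ/mol.
Thus E(LS) − E(HS) = 160 kJ/mol.

160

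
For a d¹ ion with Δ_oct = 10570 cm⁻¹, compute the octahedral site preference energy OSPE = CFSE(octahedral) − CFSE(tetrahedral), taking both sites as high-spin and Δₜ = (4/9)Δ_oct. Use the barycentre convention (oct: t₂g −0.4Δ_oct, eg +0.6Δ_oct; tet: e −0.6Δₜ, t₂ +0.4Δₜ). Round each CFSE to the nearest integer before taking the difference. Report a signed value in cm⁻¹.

Octahedral high-spin t₂g¹ eg⁰: CFSE = -0.4 × 10570 = -4228 cm⁻¹.
In a tetrahedral site the filling is e¹ t₂⁰: CFSE(tet) = -0.6Δₜ = -0.6 × (4/9)(10570) = -2819 cm⁻¹.
OSPE = -4228 − (-2819) = -1409 cm⁻¹.

-1409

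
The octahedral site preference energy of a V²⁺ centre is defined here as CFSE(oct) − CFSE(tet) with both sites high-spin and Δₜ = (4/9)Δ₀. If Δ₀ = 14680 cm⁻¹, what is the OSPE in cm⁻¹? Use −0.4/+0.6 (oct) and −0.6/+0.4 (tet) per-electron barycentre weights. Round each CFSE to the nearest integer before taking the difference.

-12396

V is in group 5, so V²⁺ is d³ (5 − 2 = 3).
In an octahedral site d³ (HS) is t₂g³ eg⁰, giving CFSE(oct) = -1.2Δ₀ = -17616 cm⁻¹.
Tetrahedral: e² t₂¹, CFSE = 2(−0.6) + 1(+0.4) = -0.8Δₜ = -0.8 × (4/9) × 14680 = -5220 cm⁻¹.
Subtracting, OSPE = -17616 − (-5220) = -12396 cm⁻¹.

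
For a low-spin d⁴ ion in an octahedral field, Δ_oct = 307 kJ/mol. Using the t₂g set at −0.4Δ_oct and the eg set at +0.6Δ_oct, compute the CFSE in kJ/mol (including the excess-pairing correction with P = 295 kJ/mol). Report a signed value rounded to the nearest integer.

Electron filling gives t₂g⁴ eg⁰.
CFSE(orbital) = 4×(-0.4Δ_oct) + 0×(0.6Δ_oct) = -1.6Δ_oct; with Δ_oct = 307 kJ/mol that is -491 kJ/mol.
Pairing penalty: 1 pair vs 0 in the high-spin reference → 1 extra × P = 295 kJ/mol.
Net CFSE = -491 + 295 = -196 kJ/mol.

-196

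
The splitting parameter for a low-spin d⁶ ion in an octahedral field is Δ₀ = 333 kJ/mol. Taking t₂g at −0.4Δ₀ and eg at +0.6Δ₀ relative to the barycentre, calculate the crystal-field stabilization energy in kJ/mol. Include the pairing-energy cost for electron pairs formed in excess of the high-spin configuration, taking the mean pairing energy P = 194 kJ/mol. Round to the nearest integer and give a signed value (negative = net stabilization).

-411

Configuration: t₂g⁶ eg⁰.
The orbital stabilization is -2.4Δ₀ = -2.4 × 333 = -799 kJ/mol.
High-spin d⁶ would be t₂g⁴ eg² with 1 pair; low-spin has 3, so 2 excess pairs cost +2P = +388 kJ/mol.
Net CFSE = -799 + 388 = -411 kJ/mol.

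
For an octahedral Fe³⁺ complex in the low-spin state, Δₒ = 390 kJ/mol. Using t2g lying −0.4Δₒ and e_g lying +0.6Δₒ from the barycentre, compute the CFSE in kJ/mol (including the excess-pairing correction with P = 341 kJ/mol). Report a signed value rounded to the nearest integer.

-98

Group 8 minus oxidation state +3 gives a d⁵ configuration for Fe³⁺.
The d⁵ electrons fill as t2g^5 e_g^0.
Orbital CFSE = 5(-0.4) + 0(0.6) = -2.0Δₒ = -2.0 × 390 = -780 kJ/mol.
High-spin d⁵ would be t2g^3 e_g^2 with 0 pairs; low-spin has 2, so 2 excess pairs cost +2P = +682 kJ/mol.
Overall CFSE = -780 + 682 = -98 kJ/mol.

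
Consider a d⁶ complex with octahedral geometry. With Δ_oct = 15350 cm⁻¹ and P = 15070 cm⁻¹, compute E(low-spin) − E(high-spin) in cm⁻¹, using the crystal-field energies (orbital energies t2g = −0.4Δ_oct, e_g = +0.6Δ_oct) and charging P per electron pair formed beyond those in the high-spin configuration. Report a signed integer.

High-spin d⁶ fills as t2g^4 e_g^2 with CFSE 4(−0.4) + 2(+0.6) = -0.4Δ_oct = -6140 cm⁻¹.
Low-spin t2g^6 e_g^0 gives -2.4Δ_oct = -36840 cm⁻¹, but forming 2 extra pairs costs 2P = 30140 cm⁻¹, so E(LS) = -36840 + 30140 = -6700 cm⁻¹.
The difference is -6700 − (-6140) = -560 cm⁻¹, so low-spin lies lower.

-560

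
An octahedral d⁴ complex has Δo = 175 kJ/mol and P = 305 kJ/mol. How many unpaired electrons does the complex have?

4

Here Δo < P (175 < 305), so the high-spin state is favoured.
Configuration: t₂g³ eg¹.
Unpaired electrons: 4.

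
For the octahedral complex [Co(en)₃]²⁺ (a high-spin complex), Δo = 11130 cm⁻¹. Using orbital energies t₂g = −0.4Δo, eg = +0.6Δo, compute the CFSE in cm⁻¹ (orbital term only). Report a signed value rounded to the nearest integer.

-8904

en is neutral, so the +2 overall charge sits on Co: oxidation state +2.
Co²⁺: group 9, so d-count = 9 − 2 = 7.
The d⁷ electrons fill as t₂g⁵ eg².
Orbital CFSE = 5(-0.4) + 2(0.6) = -0.8Δo = -0.8 × 11130 = -8904 cm⁻¹.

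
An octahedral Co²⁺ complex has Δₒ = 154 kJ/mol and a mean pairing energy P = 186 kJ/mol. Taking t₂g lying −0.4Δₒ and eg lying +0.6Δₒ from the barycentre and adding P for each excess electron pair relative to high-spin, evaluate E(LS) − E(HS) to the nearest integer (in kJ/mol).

Co²⁺: group 9, so d-count = 9 − 2 = 7.
High-spin d⁷ fills as t₂g⁵ eg² with CFSE 5(−0.4) + 2(+0.6) = -0.8Δₒ = -123 kJ/mol.
For low-spin the configuration is t₂g⁶ eg¹: orbital energy -1.8 × 154 = -277 kJ/mol, and 1 additional pair relative to high-spin adds 186 kJ/mol, giving -91 kJ/mol.
The difference is -91 − (-123) = 32 kJ/mol, so high-spin lies lower.

32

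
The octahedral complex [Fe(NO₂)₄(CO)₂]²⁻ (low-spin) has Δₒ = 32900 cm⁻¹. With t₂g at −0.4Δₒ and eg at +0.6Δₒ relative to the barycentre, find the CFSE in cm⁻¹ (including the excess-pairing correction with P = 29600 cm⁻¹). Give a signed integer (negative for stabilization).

Ligand charges: 4×(-1) from NO₂⁻ and 2×(+0) from CO sum to -4; with overall charge -2, Fe is +2.
Group 8 minus oxidation state +2 gives a d⁶ configuration for Fe²⁺.
Configuration: t₂g⁶ eg⁰.
Orbital CFSE = 6(-0.4) + 0(0.6) = -2.4Δₒ = -2.4 × 32900 = -78960 cm⁻¹.
High-spin d⁶ would be t₂g⁴ eg² with 1 pair; low-spin has 3, so 2 excess pairs cost +2P = +59200 cm⁻¹.
Combining: -78960 + 59200 = -19760 cm⁻¹.

-19760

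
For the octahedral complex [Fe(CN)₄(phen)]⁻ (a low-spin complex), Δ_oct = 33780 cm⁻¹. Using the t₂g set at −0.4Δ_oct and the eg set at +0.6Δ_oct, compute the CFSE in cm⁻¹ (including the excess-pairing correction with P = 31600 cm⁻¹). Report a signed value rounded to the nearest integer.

-4360

Ligand charges: 4×(-1) from CN⁻ and 1×(+0) from phen sum to -4; with overall charge -1, Fe is +3.
Fe sits in group 8; removing 3 electrons leaves Fe³⁺ with 8 − 3 = 5 d electrons.
Electron filling gives t₂g⁵ eg⁰.
CFSE(orbital) = 5×(-0.4Δ_oct) + 0×(0.6Δ_oct) = -2.0Δ_oct; with Δ_oct = 33780 cm⁻¹ that is -67560 cm⁻¹.
High-spin d⁵ would be t₂g³ eg² with 0 pairs; low-spin has 2, so 2 excess pairs cost +2P = +63200 cm⁻¹.
Overall CFSE = -67560 + 63200 = -4360 cm⁻¹.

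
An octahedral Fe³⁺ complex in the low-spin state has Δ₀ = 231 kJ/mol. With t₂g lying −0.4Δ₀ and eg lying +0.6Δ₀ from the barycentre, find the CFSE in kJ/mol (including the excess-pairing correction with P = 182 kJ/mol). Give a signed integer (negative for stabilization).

-98

Fe sits in group 8; removing 3 electrons leaves Fe³⁺ with 8 − 3 = 5 d electrons.
Electron filling gives t₂g⁵ eg⁰.
CFSE(orbital) = 5×(-0.4Δ₀) + 0×(0.6Δ₀) = -2.0Δ₀; with Δ₀ = 231 kJ/mol that is -462 kJ/mol.
High-spin d⁵ would be t₂g³ eg² with 0 pairs; low-spin has 2, so 2 excess pairs cost +2P = +364 kJ/mol.
Combining: -462 + 364 = -98 kJ/mol.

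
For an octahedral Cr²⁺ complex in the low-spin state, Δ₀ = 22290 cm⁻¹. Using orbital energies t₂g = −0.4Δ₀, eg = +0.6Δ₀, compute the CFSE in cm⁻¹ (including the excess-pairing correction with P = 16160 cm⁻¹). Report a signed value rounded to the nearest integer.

Group 6 minus oxidation state +2 gives a d⁴ configuration for Cr²⁺.
Configuration: t₂g⁴ eg⁰.
Orbital CFSE = 4(-0.4) + 0(0.6) = -1.6Δ₀ = -1.6 × 22290 = -35664 cm⁻¹.
Pairing penalty: 1 pair vs 0 in the high-spin reference → 1 extra × P = 16160 cm⁻¹.
Overall CFSE = -35664 + 16160 = -19504 cm⁻¹.

-19504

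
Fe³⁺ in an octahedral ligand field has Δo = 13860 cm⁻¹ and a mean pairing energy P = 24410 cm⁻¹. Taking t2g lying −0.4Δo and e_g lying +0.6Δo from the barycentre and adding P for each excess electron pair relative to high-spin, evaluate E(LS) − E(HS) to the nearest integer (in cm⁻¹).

Fe sits in group 8; removing 3 electrons leaves Fe³⁺ with 8 − 3 = 5 d electrons.
In the high-spin limit (t2g^3 e_g^2) the orbital term is 0.0Δo = 0 cm⁻¹, with no excess pairing.
For low-spin the configuration is t2g^5 e_g^0: orbital energy -2.0 × 13860 = -27720 cm⁻¹, and 2 additional pairs relative to high-spin add 48820 cm⁻¹, giving 21100 cm⁻¹.
E(LS) − E(HS) = 21100 − (0) = 21100 cm⁻¹.

21100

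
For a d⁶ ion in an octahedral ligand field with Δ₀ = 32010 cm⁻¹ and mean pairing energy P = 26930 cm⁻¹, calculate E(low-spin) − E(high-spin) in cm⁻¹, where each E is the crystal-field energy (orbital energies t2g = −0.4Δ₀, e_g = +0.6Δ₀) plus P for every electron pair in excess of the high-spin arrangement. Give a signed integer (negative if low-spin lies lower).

High-spin d⁶ fills as t2g^4 e_g^2 with CFSE 4(−0.4) + 2(+0.6) = -0.4Δ₀ = -12804 cm⁻¹.
Low-spin: t2g^6 e_g^0, orbital CFSE = -2.4Δ₀ = -76824 cm⁻¹; plus 2 excess pairs × P = +53860 cm⁻¹; total -22964 cm⁻¹.
The difference is -22964 − (-12804) = -10160 cm⁻¹, so low-spin lies lower.

-10160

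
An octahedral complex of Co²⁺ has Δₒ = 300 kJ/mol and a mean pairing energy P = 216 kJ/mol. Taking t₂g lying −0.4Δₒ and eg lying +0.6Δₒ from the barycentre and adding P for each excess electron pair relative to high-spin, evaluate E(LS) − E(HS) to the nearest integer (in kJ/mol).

Co is in group 9, so Co²⁺ is d⁷ (9 − 2 = 7).
In the high-spin limit (t₂g⁵ eg²) the orbital term is -0.8Δₒ = -240 kJ/mol, with no excess pairing.
For low-spin the configuration is t₂g⁶ eg¹: orbital energy -1.8 × 300 = -540 kJ/mol, and 1 additional pair relative to high-spin adds 216 kJ/mol, giving -324 kJ/mol.
The difference is -324 − (-240) = -84 kJ/mol, so low-spin lies lower.

-84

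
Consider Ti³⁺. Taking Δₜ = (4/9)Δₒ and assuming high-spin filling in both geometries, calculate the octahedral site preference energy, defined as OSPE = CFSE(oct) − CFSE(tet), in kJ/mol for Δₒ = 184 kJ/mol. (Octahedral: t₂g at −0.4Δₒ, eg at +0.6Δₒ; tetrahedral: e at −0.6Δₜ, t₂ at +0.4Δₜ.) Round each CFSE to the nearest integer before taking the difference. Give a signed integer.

Ti is in group 4, so Ti³⁺ is d¹ (4 − 3 = 1).
In an octahedral site d¹ (HS) is t₂g¹ eg⁰, giving CFSE(oct) = -0.4Δₒ = -74 kJ/mol.
Tetrahedral: e¹ t₂⁰, CFSE = 1(−0.6) + 0(+0.4) = -0.6Δₜ = -0.6 × (4/9) × 184 = -49 kJ/mol.
Subtracting, OSPE = -74 − (-49) = -25 kJ/mol.

-25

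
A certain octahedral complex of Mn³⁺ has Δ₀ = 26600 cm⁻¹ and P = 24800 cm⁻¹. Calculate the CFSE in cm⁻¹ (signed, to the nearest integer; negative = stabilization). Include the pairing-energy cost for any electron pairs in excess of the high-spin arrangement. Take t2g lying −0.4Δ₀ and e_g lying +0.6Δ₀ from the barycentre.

Mn is in group 7, so Mn³⁺ is d⁴ (7 − 3 = 4).
Δ₀ > P, so pairing is preferred: the ground state is low-spin.
Configuration: t2g^4 e_g^0.
Orbital CFSE = -1.6Δ₀ = -1.6 × 26600 = -42560 cm⁻¹.
Excess pairs vs high-spin: 1 − 0 = 1; pairing cost = +24800 cm⁻¹.
Net CFSE = -42560 + 24800 = -17760 cm⁻¹.

-17760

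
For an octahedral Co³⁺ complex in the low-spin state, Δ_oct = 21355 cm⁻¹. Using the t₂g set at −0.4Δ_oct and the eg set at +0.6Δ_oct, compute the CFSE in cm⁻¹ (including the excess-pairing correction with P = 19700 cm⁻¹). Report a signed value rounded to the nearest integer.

-11852

Co sits in group 9; removing 3 electrons leaves Co³⁺ with 9 − 3 = 6 d electrons.
Electron filling gives t₂g⁶ eg⁰.
Orbital CFSE = 6(-0.4) + 0(0.6) = -2.4Δ_oct = -2.4 × 21355 = -51252 cm⁻¹.
High-spin d⁶ would be t₂g⁴ eg² with 1 pair; low-spin has 3, so 2 excess pairs cost +2P = +39400 cm⁻¹.
Net CFSE = -51252 + 39400 = -11852 cm⁻¹.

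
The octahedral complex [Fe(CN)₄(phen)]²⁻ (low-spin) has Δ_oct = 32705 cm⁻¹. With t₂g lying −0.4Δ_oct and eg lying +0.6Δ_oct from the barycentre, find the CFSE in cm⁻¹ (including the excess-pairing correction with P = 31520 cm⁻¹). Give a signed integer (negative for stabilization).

Ligand charges: 4×(-1) from CN⁻ and 1×(+0) from phen sum to -4; with overall charge -2, Fe is +2.
Fe is in group 8, so Fe²⁺ is d⁶ (8 − 2 = 6).
Electron filling gives t₂g⁶ eg⁰.
CFSE(orbital) = 6×(-0.4Δ_oct) + 0×(0.6Δ_oct) = -2.4Δ_oct; with Δ_oct = 32705 cm⁻¹ that is -78492 cm⁻¹.
High-spin d⁶ would be t₂g⁴ eg² with 1 pair; low-spin has 3, so 2 excess pairs cost +2P = +63040 cm⁻¹.
Net CFSE = -78492 + 63040 = -15452 cm⁻¹.

-15452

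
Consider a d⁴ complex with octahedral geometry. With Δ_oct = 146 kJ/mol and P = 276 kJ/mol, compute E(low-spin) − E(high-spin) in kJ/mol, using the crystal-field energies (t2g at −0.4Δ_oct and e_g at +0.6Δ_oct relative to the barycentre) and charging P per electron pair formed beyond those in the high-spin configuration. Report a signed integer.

High-spin: t2g^3 e_g^1, CFSE = -0.6Δ_oct = -88 kJ/mol.
For low-spin the configuration is t2g^4 e_g^0: orbital energy -1.6 × 146 = -234 kJ/mol, and 1 additional pair relative to high-spin adds 276 kJ/mol, giving 42 kJ/mol.
Thus E(LS) − E(HS) = 130 kJ/mol.

130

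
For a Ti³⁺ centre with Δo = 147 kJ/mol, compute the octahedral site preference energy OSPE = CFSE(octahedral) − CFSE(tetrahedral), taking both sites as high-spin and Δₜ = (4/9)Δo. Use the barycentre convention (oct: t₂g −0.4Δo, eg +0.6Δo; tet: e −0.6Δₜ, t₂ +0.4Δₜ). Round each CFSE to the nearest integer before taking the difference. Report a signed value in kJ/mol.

-20

Ti is in group 4, so Ti³⁺ is d¹ (4 − 3 = 1).
In an octahedral site d¹ (HS) is t₂g¹ eg⁰, giving CFSE(oct) = -0.4Δo = -59 kJ/mol.
Tetrahedral: e¹ t₂⁰, CFSE = 1(−0.6) + 0(+0.4) = -0.6Δₜ = -0.6 × (4/9) × 147 = -39 kJ/mol.
OSPE = -59 − (-39) = -20 kJ/mol.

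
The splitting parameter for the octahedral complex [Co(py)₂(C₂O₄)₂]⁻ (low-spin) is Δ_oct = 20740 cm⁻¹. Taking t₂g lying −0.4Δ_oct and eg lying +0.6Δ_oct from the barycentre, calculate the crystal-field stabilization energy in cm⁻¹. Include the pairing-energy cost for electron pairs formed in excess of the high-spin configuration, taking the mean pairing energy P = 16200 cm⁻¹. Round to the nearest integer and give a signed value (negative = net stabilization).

Ligand charges: 2×(+0) from py and 2×(-2) from C₂O₄²⁻ sum to -4; with overall charge -1, Co is +3.
Co is in group 9, so Co³⁺ is d⁶ (9 − 3 = 6).
The d⁶ electrons fill as t₂g⁶ eg⁰.
Orbital CFSE = 6(-0.4) + 0(0.6) = -2.4Δ_oct = -2.4 × 20740 = -49776 cm⁻¹.
Relative to high-spin t₂g⁴ eg² (1 paired), the low-spin configuration has 2 additional pairs, contributing +2 × 16200 = +32400 cm⁻¹.
Overall CFSE = -49776 + 32400 = -17376 cm⁻¹.

-17376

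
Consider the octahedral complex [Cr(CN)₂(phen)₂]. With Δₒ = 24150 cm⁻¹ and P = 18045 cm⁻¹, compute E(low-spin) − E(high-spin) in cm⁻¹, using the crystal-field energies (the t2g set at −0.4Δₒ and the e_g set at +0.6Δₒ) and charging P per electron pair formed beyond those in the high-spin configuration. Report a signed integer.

Ligand charges: 2×(-1) from CN⁻ and 2×(+0) from phen sum to -2; with overall charge +0, Cr is +2.
Cr sits in group 6; removing 2 electrons leaves Cr²⁺ with 6 − 2 = 4 d electrons.
High-spin d⁴ fills as t2g^3 e_g^1 with CFSE 3(−0.4) + 1(+0.6) = -0.6Δₒ = -14490 cm⁻¹.
Low-spin: t2g^4 e_g^0, orbital CFSE = -1.6Δₒ = -38640 cm⁻¹; plus 1 excess pair × P = +18045 cm⁻¹; total -20595 cm⁻¹.
The difference is -20595 − (-14490) = -6105 cm⁻¹, so low-spin lies lower.

-6105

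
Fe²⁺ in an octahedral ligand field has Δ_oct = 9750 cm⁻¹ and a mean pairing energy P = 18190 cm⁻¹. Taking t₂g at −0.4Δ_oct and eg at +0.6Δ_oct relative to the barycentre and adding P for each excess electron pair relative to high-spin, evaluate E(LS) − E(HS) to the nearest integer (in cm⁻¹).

16880

Fe sits in group 8; removing 2 electrons leaves Fe²⁺ with 8 − 2 = 6 d electrons.
High-spin d⁶ fills as t₂g⁴ eg² with CFSE 4(−0.4) + 2(+0.6) = -0.4Δ_oct = -3900 cm⁻¹.
For low-spin the configuration is t₂g⁶ eg⁰: orbital energy -2.4 × 9750 = -23400 cm⁻¹, and 2 additional pairs relative to high-spin add 36380 cm⁻¹, giving 12980 cm⁻¹.
E(LS) − E(HS) = 12980 − (-3900) = 16880 cm⁻¹.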